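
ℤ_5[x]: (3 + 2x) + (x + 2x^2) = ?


Add coefficients mod 5:
x^0: 3 + 0 = 3 (mod 5)
x^1: 2 + 1 = 3 (mod 5)
x^2: 0 + 2 = 2 (mod 5)
Result: 3 + 3x + 2x^2

f + g = 3 + 3x + 2x^2


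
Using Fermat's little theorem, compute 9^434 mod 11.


Fermat's little theorem: if p is prime and gcd(a,p)=1, then a^(p-1) ≡ 1 (mod p)
p = 11 is prime, gcd(9,11) = 1
Reduce exponent: 434 mod 10 = 4
So 9^434 ≡ 9^4 (mod 11)
9^4 mod 11 = 5

9^434 ≡ 5 (mod 11)


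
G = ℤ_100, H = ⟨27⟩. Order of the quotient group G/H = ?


|⟨27⟩| = n / gcd(27, 100) = 100 / 1 = 100
H is normal (ℤ_100 is abelian).
|G/H| = |G| / |H| = 100 / 100 = 1

|G/H| = 1


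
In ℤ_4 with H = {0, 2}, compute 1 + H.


1 + H = {1 + h (mod 4) : h ∈ H}
1+0=1, 1+2=3

1 + H = {1, 3}


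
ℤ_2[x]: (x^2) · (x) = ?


Expand and collect like terms; reduce coefficients mod 2:
x^0: 0·0 = 0 ≡ 0 (mod 2)
x^1: 0·1 + 0·0 = 0 ≡ 0 (mod 2)
x^2: 0·1 + 1·0 = 0 ≡ 0 (mod 2)
x^3: 1·1 = 1 ≡ 1 (mod 2)
Result: x^3

f · g = x^3


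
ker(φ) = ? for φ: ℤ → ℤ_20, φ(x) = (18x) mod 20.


Kernel = preimage of identity
ker(φ) = {x ∈ ℤ : 18x ≡ 0 (mod 20)}. gcd(18,20) = 2, so 18x ≡ 0 (mod 20) ⟺ x ≡ 0 (mod 20/2 = 10). Hence ker(φ) = 10ℤ

ker(φ) = 10ℤ


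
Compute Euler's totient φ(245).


Factor n: 245 = 5 × 7^2
φ(n) = n · ∏(1 - 1/p) over distinct primes p | n
φ(245) = 245 · (1 - 1/5) · (1 - 1/7) = 168

φ(245) = 168


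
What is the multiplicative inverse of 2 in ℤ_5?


Use the extended Euclidean algorithm to write 1 = 2·s + 5·t; then s mod 5 is the inverse.
Euclidean algorithm:
  2 = 0·5 + 2
  5 = 2·2 + 1
  2 = 2·1 + 0
gcd(2,5) = 1
Back-substitution gives: 2·(-2) + 5·(1) = 1
So 2⁻¹ ≡ -2 ≡ 3 (mod 5)
Check: 2 × 3 = 6 ≡ 1 (mod 5) ✓

2⁻¹ ≡ 3 (mod 5)


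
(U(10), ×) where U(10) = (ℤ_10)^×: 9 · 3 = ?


Operation: multiplication mod 10
9 · 3 = (a × b) mod 10 with a = 9, b = 3

9 · 3 = 7


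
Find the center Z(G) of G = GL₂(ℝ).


Z(G) = {g ∈ G | gx = xg for all x ∈ G}
Only scalar multiples of the identity commute with all invertible matrices

Z(GL₂(ℝ)) = {aI : a ∈ ℝ, a ≠ 0}


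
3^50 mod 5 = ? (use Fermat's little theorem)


Fermat's little theorem: if p is prime and gcd(a,p)=1, then a^(p-1) ≡ 1 (mod p)
p = 5 is prime, gcd(3,5) = 1
Reduce exponent: 50 mod 4 = 2
So 3^50 ≡ 3^2 (mod 5)
3^2 mod 5 = 4

3^50 ≡ 4 (mod 5)


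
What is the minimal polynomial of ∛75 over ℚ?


∛75 satisfies x³ - 75 = 0, irreducible over ℚ (no rational root; 75 is not a perfect cube)

Minimal polynomial: x³ - 75


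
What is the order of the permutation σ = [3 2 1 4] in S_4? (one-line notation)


Cycle decomposition: (1 3)
Cycle lengths: 2
Order = lcm(2) = 2

ord(σ) = 2


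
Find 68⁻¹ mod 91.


Use the extended Euclidean algorithm to write 1 = 68·s + 91·t; then s mod 91 is the inverse.
Euclidean algorithm:
  68 = 0·91 + 68
  91 = 1·68 + 23
  68 = 2·23 + 22
  23 = 1·22 + 1
  22 = 22·1 + 0
gcd(68,91) = 1
Back-substitution gives: 68·(-4) + 91·(3) = 1
So 68⁻¹ ≡ -4 ≡ 87 (mod 91)
Check: 68 × 87 = 5916 ≡ 1 (mod 91) ✓

68⁻¹ ≡ 87 (mod 91)


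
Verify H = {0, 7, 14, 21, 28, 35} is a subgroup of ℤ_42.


Subgroup test for H = {0, 7, 14, 21, 28, 35} in (ℤ_42, +):
(1) 0 ∈ H? Yes
(2) Closure: for all a,b ∈ H, (a+b) mod 42 ∈ H? Yes
(3) Inverses: for all a ∈ H, -a mod 42 ∈ H? Yes

Yes, H is a subgroup of ℤ_42


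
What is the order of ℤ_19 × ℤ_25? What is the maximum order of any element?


|ℤ_19 × ℤ_25| = 19 × 25 = 475
Max element order = lcm(19,25) = 475
Cyclic? Yes (gcd=1)

|ℤ_19×ℤ_25| = 475, max element order = 475


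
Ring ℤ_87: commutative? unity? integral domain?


ℤ_87 is a commutative ring with unity 1; 87 = 3×29 is composite, so 3·29 ≡ 0 gives zero divisors (not an integral domain)
Commutative: Yes
Integral domain: No
Has unity: Yes

ℤ_87: Commutative=Yes, Unity=Yes


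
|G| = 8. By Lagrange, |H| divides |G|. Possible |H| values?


Lagrange's theorem: |H| divides |G|
|G| = 8
Divisors of 8: 1, 2, 4, 8

Possible subgroup orders: {1, 2, 4, 8}


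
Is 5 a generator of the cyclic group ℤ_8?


g generates ℤ_n iff gcd(g, n) = 1
gcd(5, 8) = 1
Since gcd = 1, 5 is a generator.

Yes, 5 generates ℤ_8


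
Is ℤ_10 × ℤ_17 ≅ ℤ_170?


Comparing ℤ_10 × ℤ_17 and ℤ_170:
gcd(10,17) = 1, so ℤ_10 × ℤ_17 ≅ ℤ_170 (CRT)

Yes, ℤ_10 × ℤ_17 ≅ ℤ_170


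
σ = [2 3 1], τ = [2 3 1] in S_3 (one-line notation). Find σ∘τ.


σ∘τ: apply τ first, then σ
1 →τ 2 →σ 3
2 →τ 3 →σ 1
3 →τ 1 →σ 2

σ∘τ = [3 1 2]


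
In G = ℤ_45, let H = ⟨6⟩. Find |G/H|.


|⟨6⟩| = n / gcd(6, 45) = 45 / 3 = 15
H is normal (ℤ_45 is abelian).
|G/H| = |G| / |H| = 45 / 15 = 3

|G/H| = 3


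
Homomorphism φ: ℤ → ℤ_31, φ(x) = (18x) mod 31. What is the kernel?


Kernel = preimage of identity
ker(φ) = {x ∈ ℤ : 18x ≡ 0 (mod 31)}. gcd(18,31) = 1, so 18x ≡ 0 (mod 31) ⟺ x ≡ 0 (mod 31/1 = 31). Hence ker(φ) = 31ℤ

ker(φ) = 31ℤ


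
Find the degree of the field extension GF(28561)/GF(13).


GF(28561) = GF(13^4), so the extension degree is 4

[GF(28561)/GF(13)] = 4


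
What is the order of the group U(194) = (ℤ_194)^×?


U(n) is the group of units mod n; |U(n)| = φ(n)
|U(194)| = φ(194) = 96

|U(194) = (ℤ_194)^×| = 96


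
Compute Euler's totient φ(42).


Factor n: 42 = 2 × 3 × 7
φ(n) = n · ∏(1 - 1/p) over distinct primes p | n
φ(42) = 42 · (1 - 1/2) · (1 - 1/3) · (1 - 1/7) = 12

φ(42) = 12


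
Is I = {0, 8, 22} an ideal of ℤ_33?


Check ideal conditions for I = {0, 8, 22} in ℤ_33:
(1) I is an additive subgroup? No
(2) For r ∈ ℤ_33 and a ∈ I: r·a ∈ I? No  [counterexample: r=2, a=8, r·a mod 33 = 16 ∉ I]

No, I is not an ideal of ℤ_33


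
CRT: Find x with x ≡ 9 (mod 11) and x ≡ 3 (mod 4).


m₁ = 11, m₂ = 4, gcd = 1, so CRT applies. M = m₁·m₂ = 44
Let M₁ = M/m₁ = 4, M₂ = M/m₂ = 11
Find y₁ ≡ M₁⁻¹ (mod m₁): 4⁻¹ ≡ 3 (mod 11)
Find y₂ ≡ M₂⁻¹ (mod m₂): 11⁻¹ ≡ 3 (mod 4)
x = a₁·M₁·y₁ + a₂·M₂·y₂ = 9·4·3 + 3·11·3 = 207
Reduce mod 44: x ≡ 31
Check: 31 mod 11 = 9 ✓, 31 mod 4 = 3 ✓

x ≡ 31 (mod 44)


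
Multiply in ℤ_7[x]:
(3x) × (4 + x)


Expand and collect like terms; reduce coefficients mod 7:
x^0: 0·4 = 0 ≡ 0 (mod 7)
x^1: 0·1 + 3·4 = 12 ≡ 5 (mod 7)
x^2: 3·1 = 3 ≡ 3 (mod 7)
Result: 5x + 3x^2

f · g = 5x + 3x^2


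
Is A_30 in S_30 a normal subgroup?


H = A_30 in S_30
A_30 has index 2 in S_30, and every subgroup of index 2 is normal

Yes, normal subgroup


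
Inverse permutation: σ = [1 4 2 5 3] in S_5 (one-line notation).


To find σ⁻¹, swap domain and range:
σ(1) = 1 → σ⁻¹(1) = 1
σ(2) = 4 → σ⁻¹(4) = 2
σ(3) = 2 → σ⁻¹(2) = 3
σ(4) = 5 → σ⁻¹(5) = 4
σ(5) = 3 → σ⁻¹(3) = 5

σ⁻¹ = [1 3 5 2 4]


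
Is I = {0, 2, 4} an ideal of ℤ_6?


Check ideal conditions for I = {0, 2, 4} in ℤ_6:
(1) I is an additive subgroup? Yes
(2) For r ∈ ℤ_6 and a ∈ I: r·a ∈ I? Yes

Yes, I is an ideal of ℤ_6


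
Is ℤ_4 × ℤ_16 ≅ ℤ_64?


Comparing ℤ_4 × ℤ_16 and ℤ_64:
gcd(4,16) = 4 ≠ 1. Max element order in ℤ_4×ℤ_16 is lcm(4,16) = 16 < 64, so it has no element of order 64

No, ℤ_4 × ℤ_16 ≇ ℤ_64


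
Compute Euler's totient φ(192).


Factor n: 192 = 2^6 × 3
φ(n) = n · ∏(1 - 1/p) over distinct primes p | n
φ(192) = 192 · (1 - 1/2) · (1 - 1/3) = 64

φ(192) = 64


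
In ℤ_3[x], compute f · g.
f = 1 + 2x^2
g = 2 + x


Expand and collect like terms; reduce coefficients mod 3:
x^0: 1·2 = 2 ≡ 2 (mod 3)
x^1: 1·1 + 0·2 = 1 ≡ 1 (mod 3)
x^2: 0·1 + 2·2 = 4 ≡ 1 (mod 3)
x^3: 2·1 = 2 ≡ 2 (mod 3)
Result: 2 + x + x^2 + 2x^3

f · g = 2 + x + x^2 + 2x^3


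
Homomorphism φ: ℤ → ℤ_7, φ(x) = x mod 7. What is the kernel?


Kernel = preimage of identity
ker(φ) = {x ∈ ℤ : x ≡ 0 (mod 7)} = 7ℤ = {0, ±7, ±14, ...}

ker(φ) = 7ℤ


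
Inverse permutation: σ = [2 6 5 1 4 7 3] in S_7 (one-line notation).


To find σ⁻¹, swap domain and range:
σ(1) = 2 → σ⁻¹(2) = 1
σ(2) = 6 → σ⁻¹(6) = 2
σ(3) = 5 → σ⁻¹(5) = 3
σ(4) = 1 → σ⁻¹(1) = 4
σ(5) = 4 → σ⁻¹(4) = 5
σ(6) = 7 → σ⁻¹(7) = 6
σ(7) = 3 → σ⁻¹(3) = 7

σ⁻¹ = [4 1 7 5 3 2 6]


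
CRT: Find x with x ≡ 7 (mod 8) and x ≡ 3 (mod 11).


m₁ = 8, m₂ = 11, gcd = 1, so CRT applies. M = m₁·m₂ = 88
Let M₁ = M/m₁ = 11, M₂ = M/m₂ = 8
Find y₁ ≡ M₁⁻¹ (mod m₁): 11⁻¹ ≡ 3 (mod 8)
Find y₂ ≡ M₂⁻¹ (mod m₂): 8⁻¹ ≡ 7 (mod 11)
x = a₁·M₁·y₁ + a₂·M₂·y₂ = 7·11·3 + 3·8·7 = 399
Reduce mod 88: x ≡ 47
Check: 47 mod 8 = 7 ✓, 47 mod 11 = 3 ✓

x ≡ 47 (mod 88)


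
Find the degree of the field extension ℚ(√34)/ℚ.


√34 has minimal polynomial x² - 34 (irreducible over ℚ since 34 is squarefree)

[ℚ(√34)/ℚ] = 2


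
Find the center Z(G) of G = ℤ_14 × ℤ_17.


Z(G) = {g ∈ G | gx = xg for all x ∈ G}
Direct product of abelian groups is abelian, so Z(G) = G

Z(ℤ_14 × ℤ_17) = ℤ_14 × ℤ_17


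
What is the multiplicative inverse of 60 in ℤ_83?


Use the extended Euclidean algorithm to write 1 = 60·s + 83·t; then s mod 83 is the inverse.
Euclidean algorithm:
  60 = 0·83 + 60
  83 = 1·60 + 23
  60 = 2·23 + 14
  23 = 1·14 + 9
  14 = 1·9 + 5
  9 = 1·5 + 4
  5 = 1·4 + 1
  4 = 4·1 + 0
gcd(60,83) = 1
Back-substitution gives: 60·(18) + 83·(-13) = 1
So 60⁻¹ ≡ 18 ≡ 18 (mod 83)
Check: 60 × 18 = 1080 ≡ 1 (mod 83) ✓

60⁻¹ ≡ 18 (mod 83)


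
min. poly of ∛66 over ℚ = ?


∛66 satisfies x³ - 66 = 0, irreducible over ℚ (no rational root; 66 is not a perfect cube)

Minimal polynomial: x³ - 66


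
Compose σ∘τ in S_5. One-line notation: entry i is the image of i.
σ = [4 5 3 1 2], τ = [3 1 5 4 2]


σ∘τ: apply τ first, then σ
1 →τ 3 →σ 3
2 →τ 1 →σ 4
3 →τ 5 →σ 2
4 →τ 4 →σ 1
5 →τ 2 →σ 5

σ∘τ = [3 4 2 1 5]


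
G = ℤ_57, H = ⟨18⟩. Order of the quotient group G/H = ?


|⟨18⟩| = n / gcd(18, 57) = 57 / 3 = 19
H is normal (ℤ_57 is abelian).
|G/H| = |G| / |H| = 57 / 19 = 3

|G/H| = 3


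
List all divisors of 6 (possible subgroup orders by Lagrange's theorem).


Lagrange's theorem: |H| divides |G|
|G| = 6
Divisors of 6: 1, 2, 3, 6

Possible subgroup orders: {1, 2, 3, 6}


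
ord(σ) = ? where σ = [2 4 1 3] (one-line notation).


Cycle decomposition: (1 2 4 3)
Cycle lengths: 4
Order = lcm(4) = 4

ord(σ) = 4


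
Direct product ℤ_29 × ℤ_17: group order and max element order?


|ℤ_29 × ℤ_17| = 29 × 17 = 493
Max element order = lcm(29,17) = 493
Cyclic? Yes (gcd=1)

|ℤ_29×ℤ_17| = 493, max element order = 493


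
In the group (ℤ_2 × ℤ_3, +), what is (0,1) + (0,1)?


Operation: componentwise addition mod (2, 3)
(0,1) + (0,1) = ((a₁+b₁) mod 2, (a₂+b₂) mod 3) with a = (0,1), b = (0,1)

(0,1) + (0,1) = (0,2)


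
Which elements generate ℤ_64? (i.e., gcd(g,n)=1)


g generates ℤ_n iff gcd(g,n) = 1
Prime factors of 64: 2
Generators are g ∈ {1,...,63} not divisible by any of these primes.
Generators: {1, 3, 5, 7, 9, 11, 13, 15, 17, 19, 21, 23, 25, 27, 29, 31, 33, 35, 37, 39, 41, 43, 45, 47, 49, 51, 53, 55, 57, 59, 61, 63}
Number of generators = φ(64) = 32

Generators of ℤ_64 = {1, 3, 5, 7, 9, 11, 13, 15, 17, 19, 21, 23, 25, 27, 29, 31, 33, 35, 37, 39, 41, 43, 45, 47, 49, 51, 53, 55, 57, 59, 61, 63}


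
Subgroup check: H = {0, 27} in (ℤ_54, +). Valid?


Subgroup test for H = {0, 27} in (ℤ_54, +):
(1) 0 ∈ H? Yes
(2) Closure: for all a,b ∈ H, (a+b) mod 54 ∈ H? Yes
(3) Inverses: for all a ∈ H, -a mod 54 ∈ H? Yes

Yes, H is a subgroup of ℤ_54


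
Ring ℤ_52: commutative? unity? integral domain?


ℤ_52 is a commutative ring with unity 1; 52 = 2×26 is composite, so 2·26 ≡ 0 gives zero divisors (not an integral domain)
Commutative: Yes
Integral domain: No
Has unity: Yes

ℤ_52: Commutative=Yes, Unity=Yes


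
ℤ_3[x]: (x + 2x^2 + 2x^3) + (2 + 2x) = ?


Add coefficients mod 3:
x^0: 0 + 2 = 2 (mod 3)
x^1: 1 + 2 = 0 (mod 3)
x^2: 2 + 0 = 2 (mod 3)
x^3: 2 + 0 = 2 (mod 3)
Result: 2 + 2x^2 + 2x^3

f + g = 2 + 2x^2 + 2x^3


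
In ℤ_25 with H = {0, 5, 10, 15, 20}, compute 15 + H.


15 + H = {15 + h (mod 25) : h ∈ H}
15+0=15, 15+5=20, 15+10=0, 15+15=5, 15+20=10
15 + H = {0, 5, 10, 15, 20} = 0 + H

15 + H = {0, 5, 10, 15, 20}


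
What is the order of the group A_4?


|A_n| = n!/2 (even permutations)
|A_4| = 4!/2 = 24/2 = 12

|A_4| = 12


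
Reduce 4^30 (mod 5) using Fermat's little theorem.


Fermat's little theorem: if p is prime and gcd(a,p)=1, then a^(p-1) ≡ 1 (mod p)
p = 5 is prime, gcd(4,5) = 1
Reduce exponent: 30 mod 4 = 2
So 4^30 ≡ 4^2 (mod 5)
4^2 mod 5 = 1

4^30 ≡ 1 (mod 5)


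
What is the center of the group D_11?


Z(G) = {g ∈ G | gx = xg for all x ∈ G}
For odd n, Z(D_n) = {e}: no nontrivial rotation commutes with all reflections

Z(D_11) = {e}


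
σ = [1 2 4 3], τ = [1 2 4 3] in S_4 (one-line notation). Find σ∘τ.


σ∘τ: apply τ first, then σ
1 →τ 1 →σ 1
2 →τ 2 →σ 2
3 →τ 4 →σ 3
4 →τ 3 →σ 4

σ∘τ = [1 2 3 4]


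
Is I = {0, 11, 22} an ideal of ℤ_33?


Check ideal conditions for I = {0, 11, 22} in ℤ_33:
(1) I is an additive subgroup? Yes
(2) For r ∈ ℤ_33 and a ∈ I: r·a ∈ I? Yes

Yes, I is an ideal of ℤ_33


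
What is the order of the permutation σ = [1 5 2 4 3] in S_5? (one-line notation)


Cycle decomposition: (2 5 3)
Cycle lengths: 3
Order = lcm(3) = 3

ord(σ) = 3


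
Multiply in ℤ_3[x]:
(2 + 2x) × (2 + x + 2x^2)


Expand and collect like terms; reduce coefficients mod 3:
x^0: 2·2 = 4 ≡ 1 (mod 3)
x^1: 2·1 + 2·2 = 6 ≡ 0 (mod 3)
x^2: 2·2 + 2·1 = 6 ≡ 0 (mod 3)
x^3: 2·2 = 4 ≡ 1 (mod 3)
Result: 1 + x^3

f · g = 1 + x^3


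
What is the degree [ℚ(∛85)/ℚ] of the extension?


∛85 has minimal polynomial x³ - 85 (irreducible over ℚ since 85 is not a perfect cube)

[ℚ(∛85)/ℚ] = 3


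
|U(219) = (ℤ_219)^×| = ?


U(n) is the group of units mod n; |U(n)| = φ(n)
|U(219)| = φ(219) = 144

|U(219) = (ℤ_219)^×| = 144


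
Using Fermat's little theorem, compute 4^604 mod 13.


Fermat's little theorem: if p is prime and gcd(a,p)=1, then a^(p-1) ≡ 1 (mod p)
p = 13 is prime, gcd(4,13) = 1
Reduce exponent: 604 mod 12 = 4
So 4^604 ≡ 4^4 (mod 13)
4^4 mod 13 = 9

4^604 ≡ 9 (mod 13)


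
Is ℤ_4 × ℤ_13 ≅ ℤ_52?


Comparing ℤ_4 × ℤ_13 and ℤ_52:
gcd(4,13) = 1, so ℤ_4 × ℤ_13 ≅ ℤ_52 (CRT)

Yes, ℤ_4 × ℤ_13 ≅ ℤ_52


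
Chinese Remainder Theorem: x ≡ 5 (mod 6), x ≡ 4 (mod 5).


m₁ = 6, m₂ = 5, gcd = 1, so CRT applies. M = m₁·m₂ = 30
Let M₁ = M/m₁ = 5, M₂ = M/m₂ = 6
Find y₁ ≡ M₁⁻¹ (mod m₁): 5⁻¹ ≡ 5 (mod 6)
Find y₂ ≡ M₂⁻¹ (mod m₂): 6⁻¹ ≡ 1 (mod 5)
x = a₁·M₁·y₁ + a₂·M₂·y₂ = 5·5·5 + 4·6·1 = 149
Reduce mod 30: x ≡ 29
Check: 29 mod 6 = 5 ✓, 29 mod 5 = 4 ✓

x ≡ 29 (mod 30)


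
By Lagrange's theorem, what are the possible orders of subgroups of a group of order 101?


Lagrange's theorem: |H| divides |G|
|G| = 101
Divisors of 101: 1, 101

Possible subgroup orders: {1, 101}


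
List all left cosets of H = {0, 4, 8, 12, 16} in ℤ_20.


H = {0, 4, 8, 12, 16}, |H| = 5
Number of cosets = |G|/|H| = 20/5 = 4
0 + H = {0, 4, 8, 12, 16}
1 + H = {1, 5, 9, 13, 17}
2 + H = {2, 6, 10, 14, 18}
3 + H = {3, 7, 11, 15, 19}

Cosets: 0+H={0,4,8,12,16}; 1+H={1,5,9,13,17}; 2+H={2,6,10,14,18}; 3+H={3,7,11,15,19}


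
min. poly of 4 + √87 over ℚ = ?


Let α = 4 + √87. Then α - 4 = √87, so (α - 4)² = 87, giving α² - 8α - 71 = 0. Degree 2 and α ∉ ℚ, so this is the minimal polynomial.

Minimal polynomial: x² - 8x - 71


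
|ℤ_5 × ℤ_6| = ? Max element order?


|ℤ_5 × ℤ_6| = 5 × 6 = 30
Max element order = lcm(5,6) = 30
Cyclic? Yes (gcd=1)

|ℤ_5×ℤ_6| = 30, max element order = 30


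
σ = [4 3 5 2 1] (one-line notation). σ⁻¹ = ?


To find σ⁻¹, swap domain and range:
σ(1) = 4 → σ⁻¹(4) = 1
σ(2) = 3 → σ⁻¹(3) = 2
σ(3) = 5 → σ⁻¹(5) = 3
σ(4) = 2 → σ⁻¹(2) = 4
σ(5) = 1 → σ⁻¹(1) = 5

σ⁻¹ = [5 4 2 1 3]


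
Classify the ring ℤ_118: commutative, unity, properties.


ℤ_118 is a commutative ring with unity 1; 118 = 2×59 is composite, so 2·59 ≡ 0 gives zero divisors (not an integral domain)
Commutative: Yes
Integral domain: No
Has unity: Yes

ℤ_118: Commutative=Yes, Unity=Yes


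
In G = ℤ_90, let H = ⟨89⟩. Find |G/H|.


|⟨89⟩| = n / gcd(89, 90) = 90 / 1 = 90
H is normal (ℤ_90 is abelian).
|G/H| = |G| / |H| = 90 / 90 = 1

|G/H| = 1


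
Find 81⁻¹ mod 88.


Use the extended Euclidean algorithm to write 1 = 81·s + 88·t; then s mod 88 is the inverse.
Euclidean algorithm:
  81 = 0·88 + 81
  88 = 1·81 + 7
  81 = 11·7 + 4
  7 = 1·4 + 3
  4 = 1·3 + 1
  3 = 3·1 + 0
gcd(81,88) = 1
Back-substitution gives: 81·(25) + 88·(-23) = 1
So 81⁻¹ ≡ 25 ≡ 25 (mod 88)
Check: 81 × 25 = 2025 ≡ 1 (mod 88) ✓

81⁻¹ ≡ 25 (mod 88)


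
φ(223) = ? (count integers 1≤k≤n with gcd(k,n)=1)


Factor n: 223 = 223
φ(n) = n · ∏(1 - 1/p) over distinct primes p | n
φ(223) = 223 · (1 - 1/223) = 222

φ(223) = 222


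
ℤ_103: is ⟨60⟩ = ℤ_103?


g generates ℤ_n iff gcd(g, n) = 1
gcd(60, 103) = 1
Since gcd = 1, 60 is a generator.

Yes, 60 generates ℤ_103


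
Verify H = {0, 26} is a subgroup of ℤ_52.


Subgroup test for H = {0, 26} in (ℤ_52, +):
(1) 0 ∈ H? Yes
(2) Closure: for all a,b ∈ H, (a+b) mod 52 ∈ H? Yes
(3) Inverses: for all a ∈ H, -a mod 52 ∈ H? Yes

Yes, H is a subgroup of ℤ_52


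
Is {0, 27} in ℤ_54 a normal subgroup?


H = {0, 27} in ℤ_54
ℤ_54 is abelian; every subgroup of an abelian group is normal

Yes, normal subgroup


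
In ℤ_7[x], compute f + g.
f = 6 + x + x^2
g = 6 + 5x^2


Add coefficients mod 7:
x^0: 6 + 6 = 5 (mod 7)
x^1: 1 + 0 = 1 (mod 7)
x^2: 1 + 5 = 6 (mod 7)
Result: 5 + x + 6x^2

f + g = 5 + x + 6x^2


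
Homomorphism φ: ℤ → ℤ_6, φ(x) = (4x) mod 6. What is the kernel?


Kernel = preimage of identity
ker(φ) = {x ∈ ℤ : 4x ≡ 0 (mod 6)}. gcd(4,6) = 2, so 4x ≡ 0 (mod 6) ⟺ x ≡ 0 (mod 6/2 = 3). Hence ker(φ) = 3ℤ

ker(φ) = 3ℤ


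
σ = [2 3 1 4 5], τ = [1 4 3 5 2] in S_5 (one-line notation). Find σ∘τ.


σ∘τ: apply τ first, then σ
1 →τ 1 →σ 2
2 →τ 4 →σ 4
3 →τ 3 →σ 1
4 →τ 5 →σ 5
5 →τ 2 →σ 3

σ∘τ = [2 4 1 5 3]


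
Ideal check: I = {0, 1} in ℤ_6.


Check ideal conditions for I = {0, 1} in ℤ_6:
(1) I is an additive subgroup? No
(2) For r ∈ ℤ_6 and a ∈ I: r·a ∈ I? No  [counterexample: r=2, a=1, r·a mod 6 = 2 ∉ I]

No, I is not an ideal of ℤ_6


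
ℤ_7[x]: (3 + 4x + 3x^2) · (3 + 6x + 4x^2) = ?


Expand and collect like terms; reduce coefficients mod 7:
x^0: 3·3 = 9 ≡ 2 (mod 7)
x^1: 3·6 + 4·3 = 30 ≡ 2 (mod 7)
x^2: 3·4 + 4·6 + 3·3 = 45 ≡ 3 (mod 7)
x^3: 4·4 + 3·6 = 34 ≡ 6 (mod 7)
x^4: 3·4 = 12 ≡ 5 (mod 7)
Result: 2 + 2x + 3x^2 + 6x^3 + 5x^4

f · g = 2 + 2x + 3x^2 + 6x^3 + 5x^4


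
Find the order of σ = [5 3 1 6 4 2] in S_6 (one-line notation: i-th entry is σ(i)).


Cycle decomposition: (1 5 4 6 2 3)
Cycle lengths: 6
Order = lcm(6) = 6

ord(σ) = 6


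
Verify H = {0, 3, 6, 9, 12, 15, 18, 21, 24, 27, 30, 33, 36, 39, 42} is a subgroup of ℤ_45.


Subgroup test for H = {0, 3, 6, 9, 12, 15, 18, 21, 24, 27, 30, 33, 36, 39, 42} in (ℤ_45, +):
(1) 0 ∈ H? Yes
(2) Closure: for all a,b ∈ H, (a+b) mod 45 ∈ H? Yes
(3) Inverses: for all a ∈ H, -a mod 45 ∈ H? Yes

Yes, H is a subgroup of ℤ_45


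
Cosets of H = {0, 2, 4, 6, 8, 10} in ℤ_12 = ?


H = {0, 2, 4, 6, 8, 10}, |H| = 6
Number of cosets = |G|/|H| = 12/6 = 2
0 + H = {0, 2, 4, 6, 8, 10}
1 + H = {1, 3, 5, 7, 9, 11}

Cosets: 0+H={0,2,4,6,8,10}; 1+H={1,3,5,7,9,11}


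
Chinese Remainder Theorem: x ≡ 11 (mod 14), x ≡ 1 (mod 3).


m₁ = 14, m₂ = 3, gcd = 1, so CRT applies. M = m₁·m₂ = 42
Let M₁ = M/m₁ = 3, M₂ = M/m₂ = 14
Find y₁ ≡ M₁⁻¹ (mod m₁): 3⁻¹ ≡ 5 (mod 14)
Find y₂ ≡ M₂⁻¹ (mod m₂): 14⁻¹ ≡ 2 (mod 3)
x = a₁·M₁·y₁ + a₂·M₂·y₂ = 11·3·5 + 1·14·2 = 193
Reduce mod 42: x ≡ 25
Check: 25 mod 14 = 11 ✓, 25 mod 3 = 1 ✓

x ≡ 25 (mod 42)


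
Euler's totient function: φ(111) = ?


Factor n: 111 = 3 × 37
φ(n) = n · ∏(1 - 1/p) over distinct primes p | n
φ(111) = 111 · (1 - 1/3) · (1 - 1/37) = 72

φ(111) = 72


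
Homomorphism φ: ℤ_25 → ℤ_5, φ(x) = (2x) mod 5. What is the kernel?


Kernel = preimage of identity
ker(φ) = {x ∈ ℤ_25 : 2x ≡ 0 (mod 5)}. Since 5 | 25, φ is well-defined. The kernel is the cyclic subgroup ⟨5⟩ of ℤ_25 (order 5), i.e. {0, 5, 10, 15, 20}

ker(φ) = {0, 5, 10, 15, 20}


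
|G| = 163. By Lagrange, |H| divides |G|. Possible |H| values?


Lagrange's theorem: |H| divides |G|
|G| = 163
Divisors of 163: 1, 163

Possible subgroup orders: {1, 163}


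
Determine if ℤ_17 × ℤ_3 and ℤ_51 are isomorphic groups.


Comparing ℤ_17 × ℤ_3 and ℤ_51:
gcd(17,3) = 1, so ℤ_17 × ℤ_3 ≅ ℤ_51 (CRT)

Yes, ℤ_17 × ℤ_3 ≅ ℤ_51


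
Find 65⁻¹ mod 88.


Use the extended Euclidean algorithm to write 1 = 65·s + 88·t; then s mod 88 is the inverse.
Euclidean algorithm:
  65 = 0·88 + 65
  88 = 1·65 + 23
  65 = 2·23 + 19
  23 = 1·19 + 4
  19 = 4·4 + 3
  4 = 1·3 + 1
  3 = 3·1 + 0
gcd(65,88) = 1
Back-substitution gives: 65·(-23) + 88·(17) = 1
So 65⁻¹ ≡ -23 ≡ 65 (mod 88)
Check: 65 × 65 = 4225 ≡ 1 (mod 88) ✓

65⁻¹ ≡ 65 (mod 88)


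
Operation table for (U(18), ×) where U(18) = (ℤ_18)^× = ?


Elements: {1, 5, 7, 11, 13, 17}
Operation: multiplication mod 18
Entry (a, b) = (a × b) mod 18

Cayley table:
   |  1 |  5 |  7 | 11 | 13 | 17
 1 |  1 |  5 |  7 | 11 | 13 | 17
 5 |  5 |  7 | 17 |  1 | 11 | 13
 7 |  7 | 17 | 13 |  5 |  1 | 11
11 | 11 |  1 |  5 | 13 | 17 |  7
13 | 13 | 11 |  1 | 17 |  7 |  5
17 | 17 | 13 | 11 |  7 |  5 |  1


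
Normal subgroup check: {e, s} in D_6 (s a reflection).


H = {e, s} in D_6 (s a reflection)
r·s·r⁻¹ = sr⁻² ≠ s for n ≥ 3, so {e, s} is not closed under conjugation

No, not a normal subgroup


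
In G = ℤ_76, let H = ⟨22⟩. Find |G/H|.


|⟨22⟩| = n / gcd(22, 76) = 76 / 2 = 38
H is normal (ℤ_76 is abelian).
|G/H| = |G| / |H| = 76 / 38 = 2

|G/H| = 2


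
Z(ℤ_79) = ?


Z(G) = {g ∈ G | gx = xg for all x ∈ G}
ℤ_79 is abelian, so Z(G) = G

Z(ℤ_79) = ℤ_79


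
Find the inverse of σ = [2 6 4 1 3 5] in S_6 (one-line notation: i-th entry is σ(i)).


To find σ⁻¹, swap domain and range:
σ(1) = 2 → σ⁻¹(2) = 1
σ(2) = 6 → σ⁻¹(6) = 2
σ(3) = 4 → σ⁻¹(4) = 3
σ(4) = 1 → σ⁻¹(1) = 4
σ(5) = 3 → σ⁻¹(3) = 5
σ(6) = 5 → σ⁻¹(5) = 6

σ⁻¹ = [4 1 5 3 6 2]


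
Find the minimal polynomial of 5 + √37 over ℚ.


Let α = 5 + √37. Then α - 5 = √37, so (α - 5)² = 37, giving α² - 10α - 12 = 0. Degree 2 and α ∉ ℚ, so this is the minimal polynomial.

Minimal polynomial: x² - 10x - 12


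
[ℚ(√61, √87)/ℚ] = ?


[ℚ(√61,√87):ℚ] = [ℚ(√61,√87):ℚ(√61)]·[ℚ(√61):ℚ] = 2·2 = 4

[ℚ(√61, √87)/ℚ] = 4


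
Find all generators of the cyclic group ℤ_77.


g generates ℤ_n iff gcd(g,n) = 1
Prime factors of 77: 7, 11
Generators are g ∈ {1,...,76} not divisible by any of these primes.
Generators: {1, 2, 3, 4, 5, 6, 8, 9, 10, 12, 13, 15, 16, 17, 18, 19, 20, 23, 24, 25, 26, 27, 29, 30, 31, 32, 34, 36, 37, 38, 39, 40, 41, 43, 45, 46, 47, 48, 50, 51, 52, 53, 54, 57, 58, 59, 60, 61, 62, 64, 65, 67, 68, 69, 71, 72, 73, 74, 75, 76}
Number of generators = φ(77) = 60

Generators of ℤ_77 = {1, 2, 3, 4, 5, 6, 8, 9, 10, 12, 13, 15, 16, 17, 18, 19, 20, 23, 24, 25, 26, 27, 29, 30, 31, 32, 34, 36, 37, 38, 39, 40, 41, 43, 45, 46, 47, 48, 50, 51, 52, 53, 54, 57, 58, 59, 60, 61, 62, 64, 65, 67, 68, 69, 71, 72, 73, 74, 75, 76}


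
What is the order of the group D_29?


|D_n| = 2n (n rotations and n reflections)
|D_29| = 2×29 = 58

|D_29| = 58


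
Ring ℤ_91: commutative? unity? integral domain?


ℤ_91 is a commutative ring with unity 1; 91 = 7×13 is composite, so 7·13 ≡ 0 gives zero divisors (not an integral domain)
Commutative: Yes
Integral domain: No
Has unity: Yes

ℤ_91: Commutative=Yes, Unity=Yes


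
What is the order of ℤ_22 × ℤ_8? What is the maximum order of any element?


|ℤ_22 × ℤ_8| = 22 × 8 = 176
Max element order = lcm(22,8) = 88
Cyclic? No (gcd=2)

|ℤ_22×ℤ_8| = 176, max element order = 88


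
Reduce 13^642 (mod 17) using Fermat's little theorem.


Fermat's little theorem: if p is prime and gcd(a,p)=1, then a^(p-1) ≡ 1 (mod p)
p = 17 is prime, gcd(13,17) = 1
Reduce exponent: 642 mod 16 = 2
So 13^642 ≡ 13^2 (mod 17)
13^2 mod 17 = 16

13^642 ≡ 16 (mod 17)


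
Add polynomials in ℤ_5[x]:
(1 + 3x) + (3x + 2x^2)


Add coefficients mod 5:
x^0: 1 + 0 = 1 (mod 5)
x^1: 3 + 3 = 1 (mod 5)
x^2: 0 + 2 = 2 (mod 5)
Result: 1 + x + 2x^2

f + g = 1 + x + 2x^2


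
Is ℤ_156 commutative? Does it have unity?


ℤ_156 is a commutative ring with unity 1; 156 = 2×78 is composite, so 2·78 ≡ 0 gives zero divisors (not an integral domain)
Commutative: Yes
Integral domain: No
Has unity: Yes

ℤ_156: Commutative=Yes, Unity=Yes


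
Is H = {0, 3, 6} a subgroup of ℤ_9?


Subgroup test for H = {0, 3, 6} in (ℤ_9, +):
(1) 0 ∈ H? Yes
(2) Closure: for all a,b ∈ H, (a+b) mod 9 ∈ H? Yes
(3) Inverses: for all a ∈ H, -a mod 9 ∈ H? Yes

Yes, H is a subgroup of ℤ_9


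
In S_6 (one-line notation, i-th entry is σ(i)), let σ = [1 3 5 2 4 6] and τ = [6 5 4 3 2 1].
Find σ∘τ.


σ∘τ: apply τ first, then σ
1 →τ 6 →σ 6
2 →τ 5 →σ 4
3 →τ 4 →σ 2
4 →τ 3 →σ 5
5 →τ 2 →σ 3
6 →τ 1 →σ 1

σ∘τ = [6 4 2 5 3 1]


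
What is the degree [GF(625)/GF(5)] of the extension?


GF(625) = GF(5^4), so the extension degree is 4

[GF(625)/GF(5)] = 4


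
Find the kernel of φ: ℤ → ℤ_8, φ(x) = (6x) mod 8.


Kernel = preimage of identity
ker(φ) = {x ∈ ℤ : 6x ≡ 0 (mod 8)}. gcd(6,8) = 2, so 6x ≡ 0 (mod 8) ⟺ x ≡ 0 (mod 8/2 = 4). Hence ker(φ) = 4ℤ

ker(φ) = 4ℤ


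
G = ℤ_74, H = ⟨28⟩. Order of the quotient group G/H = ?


|⟨28⟩| = n / gcd(28, 74) = 74 / 2 = 37
H is normal (ℤ_74 is abelian).
|G/H| = |G| / |H| = 74 / 37 = 2

|G/H| = 2


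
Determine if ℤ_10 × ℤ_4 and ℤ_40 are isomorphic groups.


Comparing ℤ_10 × ℤ_4 and ℤ_40:
gcd(10,4) = 2 ≠ 1. Max element order in ℤ_10×ℤ_4 is lcm(10,4) = 20 < 40, so it has no element of order 40

No, ℤ_10 × ℤ_4 ≇ ℤ_40


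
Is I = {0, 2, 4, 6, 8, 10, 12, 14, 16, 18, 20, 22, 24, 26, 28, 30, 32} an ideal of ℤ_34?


Check ideal conditions for I = {0, 2, 4, 6, 8, 10, 12, 14, 16, 18, 20, 22, 24, 26, 28, 30, 32} in ℤ_34:
(1) I is an additive subgroup? Yes
(2) For r ∈ ℤ_34 and a ∈ I: r·a ∈ I? Yes

Yes, I is an ideal of ℤ_34


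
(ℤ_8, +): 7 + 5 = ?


Operation: addition mod 8
7 + 5 = (a + b) mod 8 with a = 7, b = 5

7 + 5 = 4


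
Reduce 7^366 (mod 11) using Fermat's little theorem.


Fermat's little theorem: if p is prime and gcd(a,p)=1, then a^(p-1) ≡ 1 (mod p)
p = 11 is prime, gcd(7,11) = 1
Reduce exponent: 366 mod 10 = 6
So 7^366 ≡ 7^6 (mod 11)
7^6 mod 11 = 4

7^366 ≡ 4 (mod 11)


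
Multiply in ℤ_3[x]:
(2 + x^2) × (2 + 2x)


Expand and collect like terms; reduce coefficients mod 3:
x^0: 2·2 = 4 ≡ 1 (mod 3)
x^1: 2·2 + 0·2 = 4 ≡ 1 (mod 3)
x^2: 0·2 + 1·2 = 2 ≡ 2 (mod 3)
x^3: 1·2 = 2 ≡ 2 (mod 3)
Result: 1 + x + 2x^2 + 2x^3

f · g = 1 + x + 2x^2 + 2x^3


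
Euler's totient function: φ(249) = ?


Factor n: 249 = 3 × 83
φ(n) = n · ∏(1 - 1/p) over distinct primes p | n
φ(249) = 249 · (1 - 1/3) · (1 - 1/83) = 164

φ(249) = 164


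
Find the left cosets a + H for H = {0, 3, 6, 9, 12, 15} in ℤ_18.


H = {0, 3, 6, 9, 12, 15}, |H| = 6
Number of cosets = |G|/|H| = 18/6 = 3
0 + H = {0, 3, 6, 9, 12, 15}
1 + H = {1, 4, 7, 10, 13, 16}
2 + H = {2, 5, 8, 11, 14, 17}

Cosets: 0+H={0,3,6,9,12,15}; 1+H={1,4,7,10,13,16}; 2+H={2,5,8,11,14,17}


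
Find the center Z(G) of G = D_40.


Z(G) = {g ∈ G | gx = xg for all x ∈ G}
For even n, Z(D_n) = {e, r^(n/2)}: the 180° rotation r^20 commutes with every reflection and rotation

Z(D_40) = {e, r^20}


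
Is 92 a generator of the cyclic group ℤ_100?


g generates ℤ_n iff gcd(g, n) = 1
gcd(92, 100) = 4
Since gcd = 4 ≠ 1, ⟨92⟩ has order 25 < 100, so 92 is not a generator.

No, 92 does not generate ℤ_100


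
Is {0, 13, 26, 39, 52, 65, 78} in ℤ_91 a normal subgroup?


H = {0, 13, 26, 39, 52, 65, 78} in ℤ_91
ℤ_91 is abelian; every subgroup of an abelian group is normal

Yes, normal subgroup


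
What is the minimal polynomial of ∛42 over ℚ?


∛42 satisfies x³ - 42 = 0, irreducible over ℚ (no rational root; 42 is not a perfect cube)

Minimal polynomial: x³ - 42


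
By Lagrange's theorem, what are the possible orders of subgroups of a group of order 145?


Lagrange's theorem: |H| divides |G|
|G| = 145
Divisors of 145: 1, 5, 29, 145

Possible subgroup orders: {1, 5, 29, 145}


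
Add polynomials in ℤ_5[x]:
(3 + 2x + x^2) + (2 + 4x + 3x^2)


Add coefficients mod 5:
x^0: 3 + 2 = 0 (mod 5)
x^1: 2 + 4 = 1 (mod 5)
x^2: 1 + 3 = 4 (mod 5)
Result: x + 4x^2

f + g = x + 4x^2


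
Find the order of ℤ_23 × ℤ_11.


|A × B| = |A| · |B|
|ℤ_23 × ℤ_11| = 23 × 11 = 253

|ℤ_23 × ℤ_11| = 253


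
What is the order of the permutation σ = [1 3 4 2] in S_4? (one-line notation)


Cycle decomposition: (2 3 4)
Cycle lengths: 3
Order = lcm(3) = 3

ord(σ) = 3


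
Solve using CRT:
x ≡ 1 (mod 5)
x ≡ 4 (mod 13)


m₁ = 5, m₂ = 13, gcd = 1, so CRT applies. M = m₁·m₂ = 65
Let M₁ = M/m₁ = 13, M₂ = M/m₂ = 5
Find y₁ ≡ M₁⁻¹ (mod m₁): 13⁻¹ ≡ 2 (mod 5)
Find y₂ ≡ M₂⁻¹ (mod m₂): 5⁻¹ ≡ 8 (mod 13)
x = a₁·M₁·y₁ + a₂·M₂·y₂ = 1·13·2 + 4·5·8 = 186
Reduce mod 65: x ≡ 56
Check: 56 mod 5 = 1 ✓, 56 mod 13 = 4 ✓

x ≡ 56 (mod 65)


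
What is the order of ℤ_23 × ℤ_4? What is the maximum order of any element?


|ℤ_23 × ℤ_4| = 23 × 4 = 92
Max element order = lcm(23,4) = 92
Cyclic? Yes (gcd=1)

|ℤ_23×ℤ_4| = 92, max element order = 92


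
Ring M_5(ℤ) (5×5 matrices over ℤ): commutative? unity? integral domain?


Matrix multiplication is non-commutative for n ≥ 2; the identity matrix I is the unity; singular matrices give zero divisors, so not an integral domain
Commutative: No
Integral domain: No
Has unity: Yes

M_5(ℤ) (5×5 matrices over ℤ): Commutative=No, Unity=Yes


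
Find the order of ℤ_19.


ℤ_n has n elements.

|ℤ_19| = 19


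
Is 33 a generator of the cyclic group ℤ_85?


g generates ℤ_n iff gcd(g, n) = 1
gcd(33, 85) = 1
Since gcd = 1, 33 is a generator.

Yes, 33 generates ℤ_85


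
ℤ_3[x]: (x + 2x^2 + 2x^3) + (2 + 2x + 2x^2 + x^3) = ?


Add coefficients mod 3:
x^0: 0 + 2 = 2 (mod 3)
x^1: 1 + 2 = 0 (mod 3)
x^2: 2 + 2 = 1 (mod 3)
x^3: 2 + 1 = 0 (mod 3)
Result: 2 + x^2

f + g = 2 + x^2


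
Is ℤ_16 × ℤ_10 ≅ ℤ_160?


Comparing ℤ_16 × ℤ_10 and ℤ_160:
gcd(16,10) = 2 ≠ 1. Max element order in ℤ_16×ℤ_10 is lcm(16,10) = 80 < 160, so it has no element of order 160

No, ℤ_16 × ℤ_10 ≇ ℤ_160


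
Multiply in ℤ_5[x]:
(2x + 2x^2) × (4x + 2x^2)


Expand and collect like terms; reduce coefficients mod 5:
x^0: 0·0 = 0 ≡ 0 (mod 5)
x^1: 0·4 + 2·0 = 0 ≡ 0 (mod 5)
x^2: 0·2 + 2·4 + 2·0 = 8 ≡ 3 (mod 5)
x^3: 2·2 + 2·4 = 12 ≡ 2 (mod 5)
x^4: 2·2 = 4 ≡ 4 (mod 5)
Result: 3x^2 + 2x^3 + 4x^4

f · g = 3x^2 + 2x^3 + 4x^4


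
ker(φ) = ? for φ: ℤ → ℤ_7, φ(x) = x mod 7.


Kernel = preimage of identity
ker(φ) = {x ∈ ℤ : x ≡ 0 (mod 7)} = 7ℤ = {0, ±7, ±14, ...}

ker(φ) = 7ℤ


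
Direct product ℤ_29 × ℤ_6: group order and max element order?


|ℤ_29 × ℤ_6| = 29 × 6 = 174
Max element order = lcm(29,6) = 174
Cyclic? Yes (gcd=1)

|ℤ_29×ℤ_6| = 174, max element order = 174


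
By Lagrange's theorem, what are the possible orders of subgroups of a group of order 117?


Lagrange's theorem: |H| divides |G|
|G| = 117
Divisors of 117: 1, 3, 9, 13, 39, 117

Possible subgroup orders: {1, 3, 9, 13, 39, 117}


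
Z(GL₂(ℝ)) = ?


Z(G) = {g ∈ G | gx = xg for all x ∈ G}
Only scalar multiples of the identity commute with all invertible matrices

Z(GL₂(ℝ)) = {aI : a ∈ ℝ, a ≠ 0}


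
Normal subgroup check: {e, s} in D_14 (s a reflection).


H = {e, s} in D_14 (s a reflection)
r·s·r⁻¹ = sr⁻² ≠ s for n ≥ 3, so {e, s} is not closed under conjugation

No, not a normal subgroup


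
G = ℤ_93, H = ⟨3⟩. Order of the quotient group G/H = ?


|⟨3⟩| = n / gcd(3, 93) = 93 / 3 = 31
H is normal (ℤ_93 is abelian).
|G/H| = |G| / |H| = 93 / 31 = 3

|G/H| = 3


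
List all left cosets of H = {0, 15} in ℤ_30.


H = {0, 15}, |H| = 2
Number of cosets = |G|/|H| = 30/2 = 15
0 + H = {0, 15}
1 + H = {1, 16}
2 + H = {2, 17}
3 + H = {3, 18}
4 + H = {4, 19}
5 + H = {5, 20}
6 + H = {6, 21}
7 + H = {7, 22}
8 + H = {8, 23}
9 + H = {9, 24}
10 + H = {10, 25}
11 + H = {11, 26}
12 + H = {12, 27}
13 + H = {13, 28}
14 + H = {14, 29}

Cosets: 0+H={0,15}; 1+H={1,16}; 2+H={2,17}; 3+H={3,18}; 4+H={4,19}; 5+H={5,20}; 6+H={6,21}; 7+H={7,22}; 8+H={8,23}; 9+H={9,24}; 10+H={10,25}; 11+H={11,26}; 12+H={12,27}; 13+H={13,28}; 14+H={14,29}


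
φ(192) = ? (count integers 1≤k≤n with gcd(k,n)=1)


Factor n: 192 = 2^6 × 3
φ(n) = n · ∏(1 - 1/p) over distinct primes p | n
φ(192) = 192 · (1 - 1/2) · (1 - 1/3) = 64

φ(192) = 64


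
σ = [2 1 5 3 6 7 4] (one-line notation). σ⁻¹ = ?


To find σ⁻¹, swap domain and range:
σ(1) = 2 → σ⁻¹(2) = 1
σ(2) = 1 → σ⁻¹(1) = 2
σ(3) = 5 → σ⁻¹(5) = 3
σ(4) = 3 → σ⁻¹(3) = 4
σ(5) = 6 → σ⁻¹(6) = 5
σ(6) = 7 → σ⁻¹(7) = 6
σ(7) = 4 → σ⁻¹(4) = 7

σ⁻¹ = [2 1 4 7 3 5 6]


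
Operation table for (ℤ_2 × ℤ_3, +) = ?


Elements: {(0,0), (0,1), (0,2), (1,0), (1,1), (1,2)}
Operation: componentwise addition mod (2, 3)
Entry (a, b) = ((a₁+b₁) mod 2, (a₂+b₂) mod 3)

Cayley table:
      | (0,0) | (0,1) | (0,2) | (1,0) | (1,1) | (1,2)
(0,0) | (0,0) | (0,1) | (0,2) | (1,0) | (1,1) | (1,2)
(0,1) | (0,1) | (0,2) | (0,0) | (1,1) | (1,2) | (1,0)
(0,2) | (0,2) | (0,0) | (0,1) | (1,2) | (1,0) | (1,1)
(1,0) | (1,0) | (1,1) | (1,2) | (0,0) | (0,1) | (0,2)
(1,1) | (1,1) | (1,2) | (1,0) | (0,1) | (0,2) | (0,0)
(1,2) | (1,2) | (1,0) | (1,1) | (0,2) | (0,0) | (0,1)


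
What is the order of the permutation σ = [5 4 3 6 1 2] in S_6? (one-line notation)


Cycle decomposition: (1 5) (2 4 6)
Cycle lengths: 2, 3
Order = lcm(2, 3) = 6

ord(σ) = 6


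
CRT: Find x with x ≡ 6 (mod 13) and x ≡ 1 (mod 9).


m₁ = 13, m₂ = 9, gcd = 1, so CRT applies. M = m₁·m₂ = 117
Let M₁ = M/m₁ = 9, M₂ = M/m₂ = 13
Find y₁ ≡ M₁⁻¹ (mod m₁): 9⁻¹ ≡ 3 (mod 13)
Find y₂ ≡ M₂⁻¹ (mod m₂): 13⁻¹ ≡ 7 (mod 9)
x = a₁·M₁·y₁ + a₂·M₂·y₂ = 6·9·3 + 1·13·7 = 253
Reduce mod 117: x ≡ 19
Check: 19 mod 13 = 6 ✓, 19 mod 9 = 1 ✓

x ≡ 19 (mod 117)


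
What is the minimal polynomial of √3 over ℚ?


√3 satisfies x² - 3 = 0, irreducible over ℚ since 3 is squarefree

Minimal polynomial: x² - 3


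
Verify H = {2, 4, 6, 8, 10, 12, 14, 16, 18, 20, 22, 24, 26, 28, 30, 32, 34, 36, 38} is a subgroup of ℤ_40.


Subgroup test for H = {2, 4, 6, 8, 10, 12, 14, 16, 18, 20, 22, 24, 26, 28, 30, 32, 34, 36, 38} in (ℤ_40, +):
(1) 0 ∈ H? No
(2) Closure: for all a,b ∈ H, (a+b) mod 40 ∈ H? No  [counterexample: 2 + 38 = 0 ∉ H]
(3) Inverses: for all a ∈ H, -a mod 40 ∈ H? Yes

No, H is not a subgroup of ℤ_40


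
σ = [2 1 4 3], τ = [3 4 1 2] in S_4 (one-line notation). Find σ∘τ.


σ∘τ: apply τ first, then σ
1 →τ 3 →σ 4
2 →τ 4 →σ 3
3 →τ 1 →σ 2
4 →τ 2 →σ 1

σ∘τ = [4 3 2 1]


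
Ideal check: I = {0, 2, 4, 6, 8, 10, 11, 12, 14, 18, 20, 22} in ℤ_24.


Check ideal conditions for I = {0, 2, 4, 6, 8, 10, 11, 12, 14, 18, 20, 22} in ℤ_24:
(1) I is an additive subgroup? No
(2) For r ∈ ℤ_24 and a ∈ I: r·a ∈ I? No  [counterexample: r=2, a=8, r·a mod 24 = 16 ∉ I]

No, I is not an ideal of ℤ_24


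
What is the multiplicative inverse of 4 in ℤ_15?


Use the extended Euclidean algorithm to write 1 = 4·s + 15·t; then s mod 15 is the inverse.
Euclidean algorithm:
  4 = 0·15 + 4
  15 = 3·4 + 3
  4 = 1·3 + 1
  3 = 3·1 + 0
gcd(4,15) = 1
Back-substitution gives: 4·(4) + 15·(-1) = 1
So 4⁻¹ ≡ 4 ≡ 4 (mod 15)
Check: 4 × 4 = 16 ≡ 1 (mod 15) ✓

4⁻¹ ≡ 4 (mod 15)


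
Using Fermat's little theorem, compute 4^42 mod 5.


Fermat's little theorem: if p is prime and gcd(a,p)=1, then a^(p-1) ≡ 1 (mod p)
p = 5 is prime, gcd(4,5) = 1
Reduce exponent: 42 mod 4 = 2
So 4^42 ≡ 4^2 (mod 5)
4^2 mod 5 = 1

4^42 ≡ 1 (mod 5)


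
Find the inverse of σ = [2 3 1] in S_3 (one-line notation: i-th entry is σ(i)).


To find σ⁻¹, swap domain and range:
σ(1) = 2 → σ⁻¹(2) = 1
σ(2) = 3 → σ⁻¹(3) = 2
σ(3) = 1 → σ⁻¹(1) = 3

σ⁻¹ = [3 1 2]


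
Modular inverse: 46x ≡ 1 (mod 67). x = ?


Use the extended Euclidean algorithm to write 1 = 46·s + 67·t; then s mod 67 is the inverse.
Euclidean algorithm:
  46 = 0·67 + 46
  67 = 1·46 + 21
  46 = 2·21 + 4
  21 = 5·4 + 1
  4 = 4·1 + 0
gcd(46,67) = 1
Back-substitution gives: 46·(-16) + 67·(11) = 1
So 46⁻¹ ≡ -16 ≡ 51 (mod 67)
Check: 46 × 51 = 2346 ≡ 1 (mod 67) ✓

46⁻¹ ≡ 51 (mod 67)


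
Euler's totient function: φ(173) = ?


Factor n: 173 = 173
φ(n) = n · ∏(1 - 1/p) over distinct primes p | n
φ(173) = 173 · (1 - 1/173) = 172

φ(173) = 172


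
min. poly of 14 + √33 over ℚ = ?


Let α = 14 + √33. Then α - 14 = √33, so (α - 14)² = 33, giving α² - 28α + 163 = 0. Degree 2 and α ∉ ℚ, so this is the minimal polynomial.

Minimal polynomial: x² - 28x + 163


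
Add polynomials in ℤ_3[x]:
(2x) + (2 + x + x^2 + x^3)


Add coefficients mod 3:
x^0: 0 + 2 = 2 (mod 3)
x^1: 2 + 1 = 0 (mod 3)
x^2: 0 + 1 = 1 (mod 3)
x^3: 0 + 1 = 1 (mod 3)
Result: 2 + x^2 + x^3

f + g = 2 + x^2 + x^3


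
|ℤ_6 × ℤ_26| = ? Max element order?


|ℤ_6 × ℤ_26| = 6 × 26 = 156
Max element order = lcm(6,26) = 78
Cyclic? No (gcd=2)

|ℤ_6×ℤ_26| = 156, max element order = 78


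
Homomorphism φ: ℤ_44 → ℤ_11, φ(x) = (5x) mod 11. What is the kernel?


Kernel = preimage of identity
ker(φ) = {x ∈ ℤ_44 : 5x ≡ 0 (mod 11)}. Since 11 | 44, φ is well-defined. The kernel is the cyclic subgroup ⟨11⟩ of ℤ_44 (order 4), i.e. {0, 11, 22, 33}

ker(φ) = {0, 11, 22, 33}


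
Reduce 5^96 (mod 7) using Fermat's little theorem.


Fermat's little theorem: if p is prime and gcd(a,p)=1, then a^(p-1) ≡ 1 (mod p)
p = 7 is prime, gcd(5,7) = 1
Reduce exponent: 96 mod 6 = 0
So 5^96 ≡ 5^0 (mod 7)
5^0 = 1

5^96 ≡ 1 (mod 7)
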